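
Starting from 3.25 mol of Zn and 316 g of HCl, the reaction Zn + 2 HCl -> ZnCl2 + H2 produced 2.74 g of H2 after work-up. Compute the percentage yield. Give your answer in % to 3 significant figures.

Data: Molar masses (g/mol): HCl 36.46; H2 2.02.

41.7 %

n(Zn) = 3.250 mol
n(HCl) = 316.0 / 36.46 = 8.667 mol
n/ν for Zn = 3.250/1 = 3.250
n/ν for HCl = 8.667/2 = 4.334
Smallest n/ν is Zn → limiting reagent.
theoretical n(H2) = (1/1) × 3.250 = 3.250 mol → 6.565 g
% yield = 2.74 / 6.565 × 100 = 41.74 %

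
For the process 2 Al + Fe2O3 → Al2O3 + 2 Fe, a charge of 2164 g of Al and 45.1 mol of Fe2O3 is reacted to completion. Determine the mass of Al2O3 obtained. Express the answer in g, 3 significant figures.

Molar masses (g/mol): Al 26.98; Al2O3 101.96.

4090 g

n(Al) = 2164 / 26.98 = 80.21 mol
n(Fe2O3) = 45.10 mol
n/ν for Al = 80.21/2 = 40.11
n/ν for Fe2O3 = 45.10/1 = 45.10
Smallest n/ν is Al → limiting reagent.
n(Al2O3) = (1/2) × 80.21 = 40.11 mol
mass = 40.11 × 101.96 = 4090 g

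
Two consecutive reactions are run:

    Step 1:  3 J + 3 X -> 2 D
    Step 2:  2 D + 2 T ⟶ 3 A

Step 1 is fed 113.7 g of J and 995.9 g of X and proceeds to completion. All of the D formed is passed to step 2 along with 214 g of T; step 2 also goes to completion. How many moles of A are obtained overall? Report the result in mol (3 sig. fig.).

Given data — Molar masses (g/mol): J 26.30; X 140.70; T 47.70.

Step 1:
n(J) = 113.7 / 26.30 = 4.323 mol
n(X) = 995.9 / 140.70 = 7.078 mol
n/ν for J = 4.323/3 = 1.441
n/ν for X = 7.078/3 = 2.359
Smallest n/ν is J → limiting reagent.
n(D) produced = (2/3) × 4.323 = 2.882 mol
Step 2:
n(D) available = 2.882 mol
n(T) = 214.0 / 47.70 = 4.486 mol
n/ν for D = 2.882/2 = 1.441
n/ν for T = 4.486/2 = 2.243
Smallest n/ν is D → limiting reagent.
n(A) = (3/2) × 2.882 = 4.323 mol

4.32 mol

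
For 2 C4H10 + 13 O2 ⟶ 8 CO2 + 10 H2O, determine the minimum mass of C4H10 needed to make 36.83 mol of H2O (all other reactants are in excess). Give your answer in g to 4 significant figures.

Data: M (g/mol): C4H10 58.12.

428.1 g

n(H2O) = 36.83 mol
n(C4H10) = (2/10) × 36.83 = 7.366 mol
mass = 7.366 × 58.12 = 428.1 g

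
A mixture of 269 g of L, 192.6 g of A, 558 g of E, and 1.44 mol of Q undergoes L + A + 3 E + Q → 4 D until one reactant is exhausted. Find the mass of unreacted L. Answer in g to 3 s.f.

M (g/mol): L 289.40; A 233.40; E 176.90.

n(L) = 269.0 / 289.40 = 0.9295 mol
n(A) = 192.6 / 233.40 = 0.8252 mol
n(E) = 558.0 / 176.90 = 3.154 mol
n(Q) = 1.440 mol
n/ν for L = 0.9295/1 = 0.9295
n/ν for A = 0.8252/1 = 0.8252
n/ν for E = 3.154/3 = 1.051
n/ν for Q = 1.440/1 = 1.440
Smallest n/ν is A → limiting reagent.
L consumed = (1/1) × 0.8252 = 0.8252 mol
L remaining = 0.9295 − 0.8252 = 0.1043 mol
mass = 0.1043 × 289.40 = 30.18 g

30.2 g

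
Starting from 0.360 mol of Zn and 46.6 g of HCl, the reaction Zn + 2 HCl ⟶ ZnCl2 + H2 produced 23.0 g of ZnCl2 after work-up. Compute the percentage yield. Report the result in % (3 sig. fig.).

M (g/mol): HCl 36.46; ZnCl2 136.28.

46.9 %

n(Zn) = 0.3600 mol
n(HCl) = 46.60 / 36.46 = 1.278 mol
n/ν for Zn = 0.3600/1 = 0.3600
n/ν for HCl = 1.278/2 = 0.6390
Smallest n/ν is Zn → limiting reagent.
theoretical n(ZnCl2) = (1/1) × 0.3600 = 0.3600 mol → 49.06 g
% yield = 23.0 / 49.06 × 100 = 46.88 %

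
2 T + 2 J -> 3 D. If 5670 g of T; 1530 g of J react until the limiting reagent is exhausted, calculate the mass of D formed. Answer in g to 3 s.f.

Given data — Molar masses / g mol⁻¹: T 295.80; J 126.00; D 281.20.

n(T) = 5670 / 295.80 = 19.17 mol
n(J) = 1530 / 126.00 = 12.14 mol
n/ν → T: 9.585, J: 6.070; J is limiting.
n(D) = (3/2) × 12.14 = 18.21 mol
mass = 18.21 × 281.20 = 5121 g

5120 g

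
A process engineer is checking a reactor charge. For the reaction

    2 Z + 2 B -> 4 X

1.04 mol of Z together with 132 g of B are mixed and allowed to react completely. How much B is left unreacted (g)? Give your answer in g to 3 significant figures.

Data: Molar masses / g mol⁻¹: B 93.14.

n(Z) = 1.040 mol
n(B) = 132.0 / 93.14 = 1.417 mol
n/ν for Z = 1.040/2 = 0.5200
n/ν for B = 1.417/2 = 0.7085
Smallest n/ν is Z → limiting reagent.
B consumed = (2/2) × 1.040 = 1.040 mol
B remaining = 1.417 − 1.040 = 0.3770 mol
mass = 0.3770 × 93.14 = 35.11 g

35.1 g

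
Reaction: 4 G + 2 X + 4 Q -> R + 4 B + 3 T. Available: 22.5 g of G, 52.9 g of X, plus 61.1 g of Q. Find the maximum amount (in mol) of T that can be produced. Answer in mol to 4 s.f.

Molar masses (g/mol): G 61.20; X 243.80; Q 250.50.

0.1829 mol

n(G) = 22.50 / 61.20 = 0.3676 mol
n(X) = 52.90 / 243.80 = 0.2170 mol
n(Q) = 61.10 / 250.50 = 0.2439 mol
n/ν → G: 0.09190, X: 0.1085, Q: 0.06098; Q is limiting.
n(T) = (3/4) × 0.2439 = 0.1829 mol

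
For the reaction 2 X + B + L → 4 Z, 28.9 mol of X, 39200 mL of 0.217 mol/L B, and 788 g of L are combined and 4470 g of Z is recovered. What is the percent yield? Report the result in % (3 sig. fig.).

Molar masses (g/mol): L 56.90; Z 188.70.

n(X) = 28.90 mol
n(B) = 0.217 × 39200/1000 = 8.506 mol
n(L) = 788.0 / 56.90 = 13.85 mol
n/ν → X: 14.45, B: 8.506, L: 13.85; B is limiting.
theoretical n(Z) = (4/1) × 8.506 = 34.02 mol → 6420 g
% yield = 4470 / 6420 × 100 = 69.63 %

69.6 %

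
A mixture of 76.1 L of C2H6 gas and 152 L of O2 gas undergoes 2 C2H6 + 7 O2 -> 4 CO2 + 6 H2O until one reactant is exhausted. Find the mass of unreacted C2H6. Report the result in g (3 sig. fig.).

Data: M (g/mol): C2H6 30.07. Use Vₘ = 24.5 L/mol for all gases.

40.1 g

n(C2H6) = 76.10 / 24.5 = 3.106 mol
n(O2) = 152.0 / 24.5 = 6.204 mol
n/ν for C2H6 = 3.106/2 = 1.553
n/ν for O2 = 6.204/7 = 0.8863
Smallest n/ν is O2 → limiting reagent.
C2H6 consumed = (2/7) × 6.204 = 1.773 mol
C2H6 remaining = 3.106 − 1.773 = 1.333 mol
mass = 1.333 × 30.07 = 40.08 g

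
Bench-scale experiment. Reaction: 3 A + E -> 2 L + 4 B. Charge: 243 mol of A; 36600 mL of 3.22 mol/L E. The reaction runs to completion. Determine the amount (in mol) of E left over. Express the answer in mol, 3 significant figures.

36.9 mol

n(A) = 243.0 mol
n(E) = 3.22 × 36600/1000 = 117.9 mol
n/ν → A: 81.00, E: 117.9; A is limiting.
E consumed = (1/3) × 243.0 = 81.00 mol
E remaining = 117.9 − 81.00 = 36.90 mol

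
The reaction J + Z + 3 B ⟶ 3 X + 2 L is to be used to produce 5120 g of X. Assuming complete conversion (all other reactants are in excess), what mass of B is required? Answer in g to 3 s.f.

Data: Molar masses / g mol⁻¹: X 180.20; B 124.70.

n(X) = 5120 / 180.20 = 28.41 mol
n(B) = (3/3) × 28.41 = 28.41 mol
mass = 28.41 × 124.70 = 3543 g

3540 g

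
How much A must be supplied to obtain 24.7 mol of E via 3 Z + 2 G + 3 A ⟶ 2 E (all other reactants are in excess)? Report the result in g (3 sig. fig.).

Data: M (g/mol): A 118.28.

4380 g

n(E) = 24.70 mol
n(A) = (3/2) × 24.70 = 37.05 mol
mass = 37.05 × 118.28 = 4382 g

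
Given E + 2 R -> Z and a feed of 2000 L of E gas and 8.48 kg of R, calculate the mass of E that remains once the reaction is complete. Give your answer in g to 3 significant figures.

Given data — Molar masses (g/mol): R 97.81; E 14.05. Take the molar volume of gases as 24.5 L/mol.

538 g

n(E) = 2000 / 24.5 = 81.63 mol
n(R) = 8.480×1000 / 97.81 = 86.70 mol
n/ν for E = 81.63/1 = 81.63
n/ν for R = 86.70/2 = 43.35
Smallest n/ν is R → limiting reagent.
E consumed = (1/2) × 86.70 = 43.35 mol
E remaining = 81.63 − 43.35 = 38.28 mol
mass = 38.28 × 14.05 = 537.8 g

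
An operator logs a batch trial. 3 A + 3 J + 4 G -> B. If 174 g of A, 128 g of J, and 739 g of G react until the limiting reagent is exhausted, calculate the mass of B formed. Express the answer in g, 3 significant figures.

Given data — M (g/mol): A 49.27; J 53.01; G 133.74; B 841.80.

n(A) = 174.0 / 49.27 = 3.532 mol
n(J) = 128.0 / 53.01 = 2.415 mol
n(G) = 739.0 / 133.74 = 5.526 mol
n/ν for A = 3.532/3 = 1.177
n/ν for J = 2.415/3 = 0.8050
n/ν for G = 5.526/4 = 1.382
Smallest n/ν is J → limiting reagent.
n(B) = (1/3) × 2.415 = 0.8050 mol
mass = 0.8050 × 841.80 = 677.6 g

678 g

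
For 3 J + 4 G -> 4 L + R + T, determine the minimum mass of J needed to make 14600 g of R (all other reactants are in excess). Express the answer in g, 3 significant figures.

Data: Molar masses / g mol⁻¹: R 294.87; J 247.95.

36800 g

n(R) = 14600 / 294.87 = 49.51 mol
n(J) = (3/1) × 49.51 = 148.5 mol
mass = 148.5 × 247.95 = 36820 g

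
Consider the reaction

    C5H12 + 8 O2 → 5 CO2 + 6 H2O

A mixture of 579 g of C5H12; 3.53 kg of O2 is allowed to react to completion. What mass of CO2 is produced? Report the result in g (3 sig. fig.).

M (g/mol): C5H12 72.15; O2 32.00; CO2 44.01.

1770 g

n(C5H12) = 579.0 / 72.15 = 8.025 mol
n(O2) = 3.530×1000 / 32.00 = 110.3 mol
n/ν for C5H12 = 8.025/1 = 8.025
n/ν for O2 = 110.3/8 = 13.79
Smallest n/ν is C5H12 → limiting reagent.
n(CO2) = (5/1) × 8.025 = 40.13 mol
mass = 40.13 × 44.01 = 1766 g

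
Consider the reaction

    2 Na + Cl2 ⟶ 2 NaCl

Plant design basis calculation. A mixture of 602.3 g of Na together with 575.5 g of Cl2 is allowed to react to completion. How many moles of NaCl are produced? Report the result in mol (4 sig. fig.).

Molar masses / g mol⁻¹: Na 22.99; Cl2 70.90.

n(Na) = 602.3 / 22.99 = 26.20 mol
n(Cl2) = 575.5 / 70.90 = 8.117 mol
n/ν → Na: 13.10, Cl2: 8.117; Cl2 is limiting.
n(NaCl) = (2/1) × 8.117 = 16.23 mol

16.23 mol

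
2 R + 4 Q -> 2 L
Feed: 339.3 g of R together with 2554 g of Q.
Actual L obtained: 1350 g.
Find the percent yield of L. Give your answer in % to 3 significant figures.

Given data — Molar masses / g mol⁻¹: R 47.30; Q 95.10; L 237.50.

n(R) = 339.3 / 47.30 = 7.173 mol
n(Q) = 2554 / 95.10 = 26.86 mol
n/ν for R = 7.173/2 = 3.587
n/ν for Q = 26.86/4 = 6.715
Smallest n/ν is R → limiting reagent.
theoretical n(L) = (2/2) × 7.173 = 7.173 mol → 1704 g
% yield = 1350 / 1704 × 100 = 79.23 %

79.2 %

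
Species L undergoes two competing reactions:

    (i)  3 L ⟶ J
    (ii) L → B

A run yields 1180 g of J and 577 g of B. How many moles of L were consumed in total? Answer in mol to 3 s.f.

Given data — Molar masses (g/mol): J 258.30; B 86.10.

n(J) = 1180 / 258.30 = 4.568 mol
n(B) = 577 / 86.10 = 6.702 mol
n(L) via (i) = (3/1)×4.568 = 13.70 mol
n(L) via (ii) = (1/1)×6.702 = 6.702 mol
total n(L) = 13.70 + 6.702 = 20.40 mol

20.4 mol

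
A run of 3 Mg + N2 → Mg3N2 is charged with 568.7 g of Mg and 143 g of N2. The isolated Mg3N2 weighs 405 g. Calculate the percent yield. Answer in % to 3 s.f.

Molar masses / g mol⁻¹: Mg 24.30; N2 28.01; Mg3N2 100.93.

n(Mg) = 568.7 / 24.30 = 23.40 mol
n(N2) = 143.0 / 28.01 = 5.105 mol
n/ν for Mg = 23.40/3 = 7.800
n/ν for N2 = 5.105/1 = 5.105
Smallest n/ν is N2 → limiting reagent.
theoretical n(Mg3N2) = (1/1) × 5.105 = 5.105 mol → 515.2 g
% yield = 405 / 515.2 × 100 = 78.61 %

78.6 %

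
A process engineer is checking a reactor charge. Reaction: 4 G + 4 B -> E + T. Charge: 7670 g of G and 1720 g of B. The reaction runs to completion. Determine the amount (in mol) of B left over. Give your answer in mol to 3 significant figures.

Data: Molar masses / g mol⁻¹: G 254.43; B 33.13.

n(G) = 7670 / 254.43 = 30.15 mol
n(B) = 1720 / 33.13 = 51.92 mol
n/ν → G: 7.538, B: 12.98; G is limiting.
B consumed = (4/4) × 30.15 = 30.15 mol
B remaining = 51.92 − 30.15 = 21.77 mol

21.8 mol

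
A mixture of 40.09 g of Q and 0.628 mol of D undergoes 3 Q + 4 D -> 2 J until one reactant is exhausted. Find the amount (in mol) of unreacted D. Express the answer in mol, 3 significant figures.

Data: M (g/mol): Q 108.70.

0.136 mol

n(Q) = 40.09 / 108.70 = 0.3688 mol
n(D) = 0.6280 mol
n/ν for Q = 0.3688/3 = 0.1229
n/ν for D = 0.6280/4 = 0.1570
Smallest n/ν is Q → limiting reagent.
D consumed = (4/3) × 0.3688 = 0.4917 mol
D remaining = 0.6280 − 0.4917 = 0.1363 mol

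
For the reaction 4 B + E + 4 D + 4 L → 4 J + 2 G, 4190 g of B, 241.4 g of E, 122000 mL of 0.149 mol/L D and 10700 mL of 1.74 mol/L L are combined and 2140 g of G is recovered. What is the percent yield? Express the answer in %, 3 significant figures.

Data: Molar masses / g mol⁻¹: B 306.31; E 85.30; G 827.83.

n(B) = 4190 / 306.31 = 13.68 mol
n(E) = 241.4 / 85.30 = 2.830 mol
n(D) = 0.149 × 122000/1000 = 18.18 mol
n(L) = 1.74 × 10700/1000 = 18.62 mol
n/ν → B: 3.420, E: 2.830, D: 4.545, L: 4.655; E is limiting.
theoretical n(G) = (2/1) × 2.830 = 5.660 mol → 4686 g
% yield = 2140 / 4686 × 100 = 45.67 %

45.7 %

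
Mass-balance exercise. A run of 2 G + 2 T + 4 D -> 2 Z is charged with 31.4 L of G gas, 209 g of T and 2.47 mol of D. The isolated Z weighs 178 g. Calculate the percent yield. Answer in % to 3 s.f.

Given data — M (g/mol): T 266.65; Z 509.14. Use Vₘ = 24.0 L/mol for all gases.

n(G) = 31.40 / 24.0 = 1.308 mol
n(T) = 209.0 / 266.65 = 0.7838 mol
n(D) = 2.470 mol
n/ν for G = 1.308/2 = 0.6540
n/ν for T = 0.7838/2 = 0.3919
n/ν for D = 2.470/4 = 0.6175
Smallest n/ν is T → limiting reagent.
theoretical n(Z) = (2/2) × 0.7838 = 0.7838 mol → 399.1 g
% yield = 178 / 399.1 × 100 = 44.60 %

44.6 %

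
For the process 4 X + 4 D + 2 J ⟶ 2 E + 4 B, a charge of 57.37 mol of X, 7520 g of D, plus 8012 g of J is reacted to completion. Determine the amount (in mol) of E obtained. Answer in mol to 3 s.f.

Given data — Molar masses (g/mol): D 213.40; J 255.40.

17.6 mol

n(X) = 57.37 mol
n(D) = 7520 / 213.40 = 35.24 mol
n(J) = 8012 / 255.40 = 31.37 mol
n/ν for X = 57.37/4 = 14.34
n/ν for D = 35.24/4 = 8.810
n/ν for J = 31.37/2 = 15.69
Smallest n/ν is D → limiting reagent.
n(E) = (2/4) × 35.24 = 17.62 mol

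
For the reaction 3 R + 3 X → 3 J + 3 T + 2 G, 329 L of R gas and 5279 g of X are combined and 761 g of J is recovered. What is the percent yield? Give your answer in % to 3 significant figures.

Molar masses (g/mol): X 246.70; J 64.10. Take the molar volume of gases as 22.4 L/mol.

80.8 %

n(R) = 329.0 / 22.4 = 14.69 mol
n(X) = 5279 / 246.70 = 21.40 mol
n/ν for R = 14.69/3 = 4.897
n/ν for X = 21.40/3 = 7.133
Smallest n/ν is R → limiting reagent.
theoretical n(J) = (3/3) × 14.69 = 14.69 mol → 941.6 g
% yield = 761 / 941.6 × 100 = 80.82 %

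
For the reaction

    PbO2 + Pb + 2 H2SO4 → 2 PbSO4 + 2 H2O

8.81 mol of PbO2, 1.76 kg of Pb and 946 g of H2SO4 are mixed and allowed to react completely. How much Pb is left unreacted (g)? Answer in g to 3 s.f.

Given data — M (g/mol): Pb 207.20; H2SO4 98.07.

n(PbO2) = 8.810 mol
n(Pb) = 1.760×1000 / 207.20 = 8.494 mol
n(H2SO4) = 946.0 / 98.07 = 9.646 mol
n/ν for PbO2 = 8.810/1 = 8.810
n/ν for Pb = 8.494/1 = 8.494
n/ν for H2SO4 = 9.646/2 = 4.823
Smallest n/ν is H2SO4 → limiting reagent.
Pb consumed = (1/2) × 9.646 = 4.823 mol
Pb remaining = 8.494 − 4.823 = 3.671 mol
mass = 3.671 × 207.20 = 760.6 g

761 g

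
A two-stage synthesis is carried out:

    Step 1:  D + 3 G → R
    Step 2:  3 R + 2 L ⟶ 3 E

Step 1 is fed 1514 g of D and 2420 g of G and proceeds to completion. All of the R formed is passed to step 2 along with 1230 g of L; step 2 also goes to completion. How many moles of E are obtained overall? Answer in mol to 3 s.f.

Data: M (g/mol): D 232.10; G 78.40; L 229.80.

6.52 mol

Step 1:
n(D) = 1514 / 232.10 = 6.523 mol
n(G) = 2420 / 78.40 = 30.87 mol
n/ν for D = 6.523/1 = 6.523
n/ν for G = 30.87/3 = 10.29
Smallest n/ν is D → limiting reagent.
n(R) produced = (1/1) × 6.523 = 6.523 mol
Step 2:
n(R) available = 6.523 mol
n(L) = 1230 / 229.80 = 5.352 mol
n/ν for R = 6.523/3 = 2.174
n/ν for L = 5.352/2 = 2.676
Smallest n/ν is R → limiting reagent.
n(E) = (3/3) × 6.523 = 6.523 mol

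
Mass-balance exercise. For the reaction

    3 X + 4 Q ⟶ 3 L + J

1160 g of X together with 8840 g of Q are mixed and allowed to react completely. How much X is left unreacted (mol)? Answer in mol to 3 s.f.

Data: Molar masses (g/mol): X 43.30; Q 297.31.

4.49 mol

n(X) = 1160 / 43.30 = 26.79 mol
n(Q) = 8840 / 297.31 = 29.73 mol
n/ν for X = 26.79/3 = 8.930
n/ν for Q = 29.73/4 = 7.433
Smallest n/ν is Q → limiting reagent.
X consumed = (3/4) × 29.73 = 22.30 mol
X remaining = 26.79 − 22.30 = 4.490 mol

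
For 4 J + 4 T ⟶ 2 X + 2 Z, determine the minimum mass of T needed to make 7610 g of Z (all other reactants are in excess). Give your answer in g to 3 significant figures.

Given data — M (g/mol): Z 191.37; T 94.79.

n(Z) = 7610 / 191.37 = 39.77 mol
n(T) = (4/2) × 39.77 = 79.54 mol
mass = 79.54 × 94.79 = 7540 g

7540 g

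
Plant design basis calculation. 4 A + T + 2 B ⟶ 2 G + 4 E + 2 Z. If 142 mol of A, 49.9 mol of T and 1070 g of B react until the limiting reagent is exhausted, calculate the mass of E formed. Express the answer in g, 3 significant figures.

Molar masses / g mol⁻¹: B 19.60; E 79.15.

8640 g

n(A) = 142.0 mol
n(T) = 49.90 mol
n(B) = 1070 / 19.60 = 54.59 mol
n/ν for A = 142.0/4 = 35.50
n/ν for T = 49.90/1 = 49.90
n/ν for B = 54.59/2 = 27.30
Smallest n/ν is B → limiting reagent.
n(E) = (4/2) × 54.59 = 109.2 mol
mass = 109.2 × 79.15 = 8643 g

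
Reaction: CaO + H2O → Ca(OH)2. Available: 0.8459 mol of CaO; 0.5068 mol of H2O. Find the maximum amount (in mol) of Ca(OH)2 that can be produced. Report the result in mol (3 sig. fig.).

n(CaO) = 0.8459 mol
n(H2O) = 0.5068 mol
n/ν for CaO = 0.8459/1 = 0.8459
n/ν for H2O = 0.5068/1 = 0.5068
Smallest n/ν is H2O → limiting reagent.
n(Ca(OH)2) = (1/1) × 0.5068 = 0.5068 mol

0.507 mol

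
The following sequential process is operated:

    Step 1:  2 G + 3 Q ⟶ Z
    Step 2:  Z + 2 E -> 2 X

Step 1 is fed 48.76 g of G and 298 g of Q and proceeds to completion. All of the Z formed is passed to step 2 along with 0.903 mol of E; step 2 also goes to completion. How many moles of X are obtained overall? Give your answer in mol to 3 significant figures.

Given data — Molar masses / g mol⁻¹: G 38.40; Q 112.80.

0.903 mol

Step 1:
n(G) = 48.76 / 38.40 = 1.270 mol
n(Q) = 298.0 / 112.80 = 2.642 mol
n/ν for G = 1.270/2 = 0.6350
n/ν for Q = 2.642/3 = 0.8807
Smallest n/ν is G → limiting reagent.
n(Z) produced = (1/2) × 1.270 = 0.6350 mol
Step 2:
n(Z) available = 0.6350 mol
n(E) = 0.9030 mol
n/ν for Z = 0.6350/1 = 0.6350
n/ν for E = 0.9030/2 = 0.4515
Smallest n/ν is E → limiting reagent.
n(X) = (2/2) × 0.9030 = 0.9030 mol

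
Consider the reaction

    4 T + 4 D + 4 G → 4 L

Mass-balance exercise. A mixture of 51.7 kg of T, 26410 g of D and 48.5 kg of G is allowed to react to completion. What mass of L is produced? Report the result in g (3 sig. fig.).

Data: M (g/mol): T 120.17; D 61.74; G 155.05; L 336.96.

105000 g

n(T) = 51.70×1000 / 120.17 = 430.2 mol
n(D) = 26410 / 61.74 = 427.8 mol
n(G) = 48.50×1000 / 155.05 = 312.8 mol
n/ν for T = 430.2/4 = 107.6
n/ν for D = 427.8/4 = 107.0
n/ν for G = 312.8/4 = 78.20
Smallest n/ν is G → limiting reagent.
n(L) = (4/4) × 312.8 = 312.8 mol
mass = 312.8 × 336.96 = 105400 g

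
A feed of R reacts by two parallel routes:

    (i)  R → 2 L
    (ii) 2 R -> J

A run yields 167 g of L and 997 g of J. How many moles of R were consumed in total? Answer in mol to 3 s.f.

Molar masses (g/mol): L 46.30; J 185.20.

12.6 mol

n(L) = 167 / 46.30 = 3.607 mol
n(J) = 997 / 185.20 = 5.383 mol
n(R) via (i) = (1/2)×3.607 = 1.804 mol
n(R) via (ii) = (2/1)×5.383 = 10.77 mol
total n(R) = 1.804 + 10.77 = 12.57 mol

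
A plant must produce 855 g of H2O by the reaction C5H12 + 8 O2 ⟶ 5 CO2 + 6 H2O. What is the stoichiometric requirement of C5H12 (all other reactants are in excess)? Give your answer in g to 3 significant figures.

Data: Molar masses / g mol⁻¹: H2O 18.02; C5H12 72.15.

n(H2O) = 855 / 18.02 = 47.45 mol
n(C5H12) = (1/6) × 47.45 = 7.908 mol
mass = 7.908 × 72.15 = 570.6 g

571 g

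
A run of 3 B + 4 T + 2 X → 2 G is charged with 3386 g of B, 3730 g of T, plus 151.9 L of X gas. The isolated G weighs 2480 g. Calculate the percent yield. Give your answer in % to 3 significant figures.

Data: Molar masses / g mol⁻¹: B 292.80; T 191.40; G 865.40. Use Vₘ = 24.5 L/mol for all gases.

46.2 %

n(B) = 3386 / 292.80 = 11.56 mol
n(T) = 3730 / 191.40 = 19.49 mol
n(X) = 151.9 / 24.5 = 6.200 mol
n/ν → B: 3.853, T: 4.873, X: 3.100; X is limiting.
theoretical n(G) = (2/2) × 6.200 = 6.200 mol → 5365 g
% yield = 2480 / 5365 × 100 = 46.23 %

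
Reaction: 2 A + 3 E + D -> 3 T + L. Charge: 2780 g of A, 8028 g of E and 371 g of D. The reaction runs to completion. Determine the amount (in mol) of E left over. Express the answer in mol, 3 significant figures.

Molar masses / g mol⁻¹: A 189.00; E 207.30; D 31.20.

n(A) = 2780 / 189.00 = 14.71 mol
n(E) = 8028 / 207.30 = 38.73 mol
n(D) = 371.0 / 31.20 = 11.89 mol
n/ν → A: 7.355, E: 12.91, D: 11.89; A is limiting.
E consumed = (3/2) × 14.71 = 22.07 mol
E remaining = 38.73 − 22.07 = 16.66 mol

16.7 mol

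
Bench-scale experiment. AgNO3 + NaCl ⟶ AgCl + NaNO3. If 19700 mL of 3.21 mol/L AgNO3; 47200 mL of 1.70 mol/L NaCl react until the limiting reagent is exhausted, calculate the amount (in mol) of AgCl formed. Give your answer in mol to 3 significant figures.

63.2 mol

n(AgNO3) = 3.21 × 19700/1000 = 63.24 mol
n(NaCl) = 1.70 × 47200/1000 = 80.24 mol
n/ν → AgNO3: 63.24, NaCl: 80.24; AgNO3 is limiting.
n(AgCl) = (1/1) × 63.24 = 63.24 mol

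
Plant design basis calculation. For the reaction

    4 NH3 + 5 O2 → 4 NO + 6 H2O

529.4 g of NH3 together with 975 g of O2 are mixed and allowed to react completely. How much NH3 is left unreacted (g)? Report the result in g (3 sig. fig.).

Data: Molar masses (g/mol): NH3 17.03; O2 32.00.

n(NH3) = 529.4 / 17.03 = 31.09 mol
n(O2) = 975.0 / 32.00 = 30.47 mol
n/ν for NH3 = 31.09/4 = 7.773
n/ν for O2 = 30.47/5 = 6.094
Smallest n/ν is O2 → limiting reagent.
NH3 consumed = (4/5) × 30.47 = 24.38 mol
NH3 remaining = 31.09 − 24.38 = 6.710 mol
mass = 6.710 × 17.03 = 114.3 g

114 g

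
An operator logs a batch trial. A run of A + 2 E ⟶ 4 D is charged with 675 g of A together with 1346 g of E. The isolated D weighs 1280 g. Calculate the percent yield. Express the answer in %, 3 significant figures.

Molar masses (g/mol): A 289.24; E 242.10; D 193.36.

70.9 %

n(A) = 675.0 / 289.24 = 2.334 mol
n(E) = 1346 / 242.10 = 5.560 mol
n/ν → A: 2.334, E: 2.780; A is limiting.
theoretical n(D) = (4/1) × 2.334 = 9.336 mol → 1805 g
% yield = 1280 / 1805 × 100 = 70.91 %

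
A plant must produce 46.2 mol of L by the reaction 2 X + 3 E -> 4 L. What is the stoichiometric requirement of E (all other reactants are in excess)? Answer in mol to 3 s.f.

34.7 mol

n(L) = 46.20 mol
n(E) = (3/4) × 46.20 = 34.65 mol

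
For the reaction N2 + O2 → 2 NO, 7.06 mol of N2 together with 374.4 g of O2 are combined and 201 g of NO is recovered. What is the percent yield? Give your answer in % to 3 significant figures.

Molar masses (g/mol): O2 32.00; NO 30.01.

47.4 %

n(N2) = 7.060 mol
n(O2) = 374.4 / 32.00 = 11.70 mol
n/ν → N2: 7.060, O2: 11.70; N2 is limiting.
theoretical n(NO) = (2/1) × 7.060 = 14.12 mol → 423.7 g
% yield = 201 / 423.7 × 100 = 47.44 %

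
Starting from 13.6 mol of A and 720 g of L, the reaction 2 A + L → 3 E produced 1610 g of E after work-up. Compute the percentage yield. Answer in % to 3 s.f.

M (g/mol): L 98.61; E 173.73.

45.4 %

n(A) = 13.60 mol
n(L) = 720.0 / 98.61 = 7.301 mol
n/ν for A = 13.60/2 = 6.800
n/ν for L = 7.301/1 = 7.301
Smallest n/ν is A → limiting reagent.
theoretical n(E) = (3/2) × 13.60 = 20.40 mol → 3544 g
% yield = 1610 / 3544 × 100 = 45.43 %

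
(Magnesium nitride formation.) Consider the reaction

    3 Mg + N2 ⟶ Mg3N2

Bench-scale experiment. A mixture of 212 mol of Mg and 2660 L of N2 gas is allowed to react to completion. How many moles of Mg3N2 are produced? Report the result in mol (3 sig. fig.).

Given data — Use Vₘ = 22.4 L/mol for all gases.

70.7 mol

n(Mg) = 212.0 mol
n(N2) = 2660 / 22.4 = 118.8 mol
n/ν → Mg: 70.67, N2: 118.8; Mg is limiting.
n(Mg3N2) = (1/3) × 212.0 = 70.67 mol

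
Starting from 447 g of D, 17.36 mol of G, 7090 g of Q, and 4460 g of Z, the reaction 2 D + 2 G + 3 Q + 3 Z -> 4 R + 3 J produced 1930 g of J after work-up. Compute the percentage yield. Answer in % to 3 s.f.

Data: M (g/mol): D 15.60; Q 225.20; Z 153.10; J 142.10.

52.2 %

n(D) = 447.0 / 15.60 = 28.65 mol
n(G) = 17.36 mol
n(Q) = 7090 / 225.20 = 31.48 mol
n(Z) = 4460 / 153.10 = 29.13 mol
n/ν for D = 28.65/2 = 14.33
n/ν for G = 17.36/2 = 8.680
n/ν for Q = 31.48/3 = 10.49
n/ν for Z = 29.13/3 = 9.710
Smallest n/ν is G → limiting reagent.
theoretical n(J) = (3/2) × 17.36 = 26.04 mol → 3700 g
% yield = 1930 / 3700 × 100 = 52.16 %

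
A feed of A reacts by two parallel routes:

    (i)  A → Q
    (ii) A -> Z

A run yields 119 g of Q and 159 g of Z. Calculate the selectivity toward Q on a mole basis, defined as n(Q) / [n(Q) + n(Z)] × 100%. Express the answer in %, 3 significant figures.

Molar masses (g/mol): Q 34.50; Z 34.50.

n(Q) = 119 / 34.50 = 3.449 mol
n(Z) = 159 / 34.50 = 4.609 mol
selectivity = 3.449/(3.449+4.609) × 100 = 42.80 %

42.8 %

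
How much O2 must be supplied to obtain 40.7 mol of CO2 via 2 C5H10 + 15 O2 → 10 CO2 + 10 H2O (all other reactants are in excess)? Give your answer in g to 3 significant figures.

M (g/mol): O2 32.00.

1950 g

n(CO2) = 40.70 mol
n(O2) = (15/10) × 40.70 = 61.05 mol
mass = 61.05 × 32.00 = 1954 g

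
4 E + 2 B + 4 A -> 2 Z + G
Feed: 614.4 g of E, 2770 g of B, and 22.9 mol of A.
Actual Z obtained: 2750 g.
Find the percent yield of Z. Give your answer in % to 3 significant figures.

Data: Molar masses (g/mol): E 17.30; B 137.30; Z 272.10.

n(E) = 614.4 / 17.30 = 35.51 mol
n(B) = 2770 / 137.30 = 20.17 mol
n(A) = 22.90 mol
n/ν → E: 8.878, B: 10.09, A: 5.725; A is limiting.
theoretical n(Z) = (2/4) × 22.90 = 11.45 mol → 3116 g
% yield = 2750 / 3116 × 100 = 88.25 %

88.3 %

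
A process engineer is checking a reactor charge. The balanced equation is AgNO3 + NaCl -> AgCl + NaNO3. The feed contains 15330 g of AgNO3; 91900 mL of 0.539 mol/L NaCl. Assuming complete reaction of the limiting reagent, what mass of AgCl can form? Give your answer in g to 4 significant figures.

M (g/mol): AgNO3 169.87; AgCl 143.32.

7099 g

n(AgNO3) = 15330 / 169.87 = 90.25 mol
n(NaCl) = 0.539 × 91900/1000 = 49.53 mol
n/ν for AgNO3 = 90.25/1 = 90.25
n/ν for NaCl = 49.53/1 = 49.53
Smallest n/ν is NaCl → limiting reagent.
n(AgCl) = (1/1) × 49.53 = 49.53 mol
mass = 49.53 × 143.32 = 7099 g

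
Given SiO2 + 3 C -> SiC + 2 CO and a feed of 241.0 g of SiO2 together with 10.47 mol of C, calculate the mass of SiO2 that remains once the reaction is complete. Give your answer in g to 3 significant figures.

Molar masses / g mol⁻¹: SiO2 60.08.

n(SiO2) = 241.0 / 60.08 = 4.011 mol
n(C) = 10.47 mol
n/ν for SiO2 = 4.011/1 = 4.011
n/ν for C = 10.47/3 = 3.490
Smallest n/ν is C → limiting reagent.
SiO2 consumed = (1/3) × 10.47 = 3.490 mol
SiO2 remaining = 4.011 − 3.490 = 0.5210 mol
mass = 0.5210 × 60.08 = 31.30 g

31.3 g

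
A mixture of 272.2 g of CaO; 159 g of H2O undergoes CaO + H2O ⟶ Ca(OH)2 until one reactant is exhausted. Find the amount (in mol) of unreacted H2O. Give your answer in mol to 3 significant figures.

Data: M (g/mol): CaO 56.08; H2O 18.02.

n(CaO) = 272.2 / 56.08 = 4.854 mol
n(H2O) = 159.0 / 18.02 = 8.824 mol
n/ν → CaO: 4.854, H2O: 8.824; CaO is limiting.
H2O consumed = (1/1) × 4.854 = 4.854 mol
H2O remaining = 8.824 − 4.854 = 3.970 mol

3.97 mol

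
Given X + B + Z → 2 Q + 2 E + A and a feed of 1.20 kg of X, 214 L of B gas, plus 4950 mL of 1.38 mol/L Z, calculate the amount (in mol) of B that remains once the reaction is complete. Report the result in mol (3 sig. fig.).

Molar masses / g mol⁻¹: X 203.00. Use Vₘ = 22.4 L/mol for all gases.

3.64 mol

n(X) = 1.200×1000 / 203.00 = 5.911 mol
n(B) = 214.0 / 22.4 = 9.554 mol
n(Z) = 1.38 × 4950/1000 = 6.831 mol
n/ν for X = 5.911/1 = 5.911
n/ν for B = 9.554/1 = 9.554
n/ν for Z = 6.831/1 = 6.831
Smallest n/ν is X → limiting reagent.
B consumed = (1/1) × 5.911 = 5.911 mol
B remaining = 9.554 − 5.911 = 3.643 mol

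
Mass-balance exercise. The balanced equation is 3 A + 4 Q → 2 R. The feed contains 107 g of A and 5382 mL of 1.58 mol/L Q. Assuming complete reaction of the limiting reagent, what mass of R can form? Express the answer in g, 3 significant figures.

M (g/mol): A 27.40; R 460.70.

1200 g

n(A) = 107.0 / 27.40 = 3.905 mol
n(Q) = 1.58 × 5382/1000 = 8.504 mol
n/ν for A = 3.905/3 = 1.302
n/ν for Q = 8.504/4 = 2.126
Smallest n/ν is A → limiting reagent.
n(R) = (2/3) × 3.905 = 2.603 mol
mass = 2.603 × 460.70 = 1199 g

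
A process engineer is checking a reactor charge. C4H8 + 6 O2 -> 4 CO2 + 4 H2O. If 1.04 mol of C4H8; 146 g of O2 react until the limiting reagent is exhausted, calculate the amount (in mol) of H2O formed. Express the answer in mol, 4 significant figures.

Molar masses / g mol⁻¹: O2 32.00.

3.042 mol

n(C4H8) = 1.040 mol
n(O2) = 146.0 / 32.00 = 4.563 mol
n/ν for C4H8 = 1.040/1 = 1.040
n/ν for O2 = 4.563/6 = 0.7605
Smallest n/ν is O2 → limiting reagent.
n(H2O) = (4/6) × 4.563 = 3.042 mol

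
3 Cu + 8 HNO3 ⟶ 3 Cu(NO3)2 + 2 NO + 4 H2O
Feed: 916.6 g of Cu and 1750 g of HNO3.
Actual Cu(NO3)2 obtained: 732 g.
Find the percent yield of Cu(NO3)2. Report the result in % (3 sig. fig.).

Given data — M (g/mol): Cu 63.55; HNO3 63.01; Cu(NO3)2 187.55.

n(Cu) = 916.6 / 63.55 = 14.42 mol
n(HNO3) = 1750 / 63.01 = 27.77 mol
n/ν → Cu: 4.807, HNO3: 3.471; HNO3 is limiting.
theoretical n(Cu(NO3)2) = (3/8) × 27.77 = 10.41 mol → 1952 g
% yield = 732 / 1952 × 100 = 37.50 %

37.5 %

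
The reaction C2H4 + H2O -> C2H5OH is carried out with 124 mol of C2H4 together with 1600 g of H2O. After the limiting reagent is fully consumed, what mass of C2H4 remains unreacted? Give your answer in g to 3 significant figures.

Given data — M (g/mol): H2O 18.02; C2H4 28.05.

n(C2H4) = 124.0 mol
n(H2O) = 1600 / 18.02 = 88.79 mol
n/ν for C2H4 = 124.0/1 = 124.0
n/ν for H2O = 88.79/1 = 88.79
Smallest n/ν is H2O → limiting reagent.
C2H4 consumed = (1/1) × 88.79 = 88.79 mol
C2H4 remaining = 124.0 − 88.79 = 35.21 mol
mass = 35.21 × 28.05 = 987.6 g

988 g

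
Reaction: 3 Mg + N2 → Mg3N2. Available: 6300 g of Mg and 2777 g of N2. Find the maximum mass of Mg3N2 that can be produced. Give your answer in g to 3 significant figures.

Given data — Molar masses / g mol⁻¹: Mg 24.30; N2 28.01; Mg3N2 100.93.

8720 g

n(Mg) = 6300 / 24.30 = 259.3 mol
n(N2) = 2777 / 28.01 = 99.14 mol
n/ν → Mg: 86.43, N2: 99.14; Mg is limiting.
n(Mg3N2) = (1/3) × 259.3 = 86.43 mol
mass = 86.43 × 100.93 = 8723 g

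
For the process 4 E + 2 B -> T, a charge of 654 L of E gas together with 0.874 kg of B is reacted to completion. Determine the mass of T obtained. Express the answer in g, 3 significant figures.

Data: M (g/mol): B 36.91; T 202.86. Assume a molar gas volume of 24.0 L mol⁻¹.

1380 g

n(E) = 654.0 / 24.0 = 27.25 mol
n(B) = 0.8740×1000 / 36.91 = 23.68 mol
n/ν → E: 6.813, B: 11.84; E is limiting.
n(T) = (1/4) × 27.25 = 6.813 mol
mass = 6.813 × 202.86 = 1382 g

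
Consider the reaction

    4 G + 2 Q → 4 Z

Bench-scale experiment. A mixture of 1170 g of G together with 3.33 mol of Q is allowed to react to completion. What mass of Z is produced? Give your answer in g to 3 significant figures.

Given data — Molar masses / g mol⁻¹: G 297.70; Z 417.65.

1640 g

n(G) = 1170 / 297.70 = 3.930 mol
n(Q) = 3.330 mol
n/ν for G = 3.930/4 = 0.9825
n/ν for Q = 3.330/2 = 1.665
Smallest n/ν is G → limiting reagent.
n(Z) = (4/4) × 3.930 = 3.930 mol
mass = 3.930 × 417.65 = 1641 g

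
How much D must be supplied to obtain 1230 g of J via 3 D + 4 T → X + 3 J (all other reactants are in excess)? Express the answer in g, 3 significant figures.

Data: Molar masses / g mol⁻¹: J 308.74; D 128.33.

n(J) = 1230 / 308.74 = 3.984 mol
n(D) = (3/3) × 3.984 = 3.984 mol
mass = 3.984 × 128.33 = 511.3 g

511 g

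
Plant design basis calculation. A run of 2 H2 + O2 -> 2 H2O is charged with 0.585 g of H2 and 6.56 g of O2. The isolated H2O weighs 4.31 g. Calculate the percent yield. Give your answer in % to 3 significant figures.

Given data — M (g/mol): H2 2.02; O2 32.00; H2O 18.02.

82.6 %

n(H2) = 0.5850 / 2.02 = 0.2896 mol
n(O2) = 6.560 / 32.00 = 0.2050 mol
n/ν for H2 = 0.2896/2 = 0.1448
n/ν for O2 = 0.2050/1 = 0.2050
Smallest n/ν is H2 → limiting reagent.
theoretical n(H2O) = (2/2) × 0.2896 = 0.2896 mol → 5.219 g
% yield = 4.31 / 5.219 × 100 = 82.58 %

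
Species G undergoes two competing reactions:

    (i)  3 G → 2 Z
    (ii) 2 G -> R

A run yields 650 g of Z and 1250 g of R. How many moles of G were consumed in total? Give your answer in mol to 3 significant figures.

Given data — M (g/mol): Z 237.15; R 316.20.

n(Z) = 650 / 237.15 = 2.741 mol
n(R) = 1250 / 316.20 = 3.953 mol
n(G) via (i) = (3/2)×2.741 = 4.112 mol
n(G) via (ii) = (2/1)×3.953 = 7.906 mol
total n(G) = 4.112 + 7.906 = 12.02 mol

12.0 mol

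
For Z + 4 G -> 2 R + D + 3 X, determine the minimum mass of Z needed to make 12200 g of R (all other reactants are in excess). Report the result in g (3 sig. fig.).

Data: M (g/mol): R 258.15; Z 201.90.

4770 g

n(R) = 12200 / 258.15 = 47.26 mol
n(Z) = (1/2) × 47.26 = 23.63 mol
mass = 23.63 × 201.90 = 4771 g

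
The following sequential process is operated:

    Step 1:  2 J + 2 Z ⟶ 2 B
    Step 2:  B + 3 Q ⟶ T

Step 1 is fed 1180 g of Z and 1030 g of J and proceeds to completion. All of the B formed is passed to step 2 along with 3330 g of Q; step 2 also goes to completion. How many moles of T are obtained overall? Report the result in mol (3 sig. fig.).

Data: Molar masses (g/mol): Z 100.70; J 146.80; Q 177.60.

6.25 mol

Step 1:
n(Z) = 1180 / 100.70 = 11.72 mol
n(J) = 1030 / 146.80 = 7.016 mol
n/ν for Z = 11.72/2 = 5.860
n/ν for J = 7.016/2 = 3.508
Smallest n/ν is J → limiting reagent.
n(B) produced = (2/2) × 7.016 = 7.016 mol
Step 2:
n(B) available = 7.016 mol
n(Q) = 3330 / 177.60 = 18.75 mol
n/ν for B = 7.016/1 = 7.016
n/ν for Q = 18.75/3 = 6.250
Smallest n/ν is Q → limiting reagent.
n(T) = (1/3) × 18.75 = 6.250 mol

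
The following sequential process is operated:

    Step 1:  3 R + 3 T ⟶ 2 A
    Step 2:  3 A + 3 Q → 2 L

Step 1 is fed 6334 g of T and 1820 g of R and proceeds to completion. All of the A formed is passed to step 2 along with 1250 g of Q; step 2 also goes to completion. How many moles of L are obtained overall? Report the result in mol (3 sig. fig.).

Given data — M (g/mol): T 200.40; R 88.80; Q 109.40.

7.62 mol

Step 1:
n(T) = 6334 / 200.40 = 31.61 mol
n(R) = 1820 / 88.80 = 20.50 mol
n/ν for T = 31.61/3 = 10.54
n/ν for R = 20.50/3 = 6.833
Smallest n/ν is R → limiting reagent.
n(A) produced = (2/3) × 20.50 = 13.67 mol
Step 2:
n(A) available = 13.67 mol
n(Q) = 1250 / 109.40 = 11.43 mol
n/ν for A = 13.67/3 = 4.557
n/ν for Q = 11.43/3 = 3.810
Smallest n/ν is Q → limiting reagent.
n(L) = (2/3) × 11.43 = 7.620 mol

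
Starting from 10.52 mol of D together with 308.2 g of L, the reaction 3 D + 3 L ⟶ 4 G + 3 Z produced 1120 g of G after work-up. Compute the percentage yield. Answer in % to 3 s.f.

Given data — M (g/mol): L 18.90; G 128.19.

n(D) = 10.52 mol
n(L) = 308.2 / 18.90 = 16.31 mol
n/ν for D = 10.52/3 = 3.507
n/ν for L = 16.31/3 = 5.437
Smallest n/ν is D → limiting reagent.
theoretical n(G) = (4/3) × 10.52 = 14.03 mol → 1799 g
% yield = 1120 / 1799 × 100 = 62.26 %

62.3 %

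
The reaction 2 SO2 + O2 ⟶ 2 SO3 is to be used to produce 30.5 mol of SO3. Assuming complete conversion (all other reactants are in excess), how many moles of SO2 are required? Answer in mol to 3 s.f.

n(SO3) = 30.50 mol
n(SO2) = (2/2) × 30.50 = 30.50 mol

30.5 mol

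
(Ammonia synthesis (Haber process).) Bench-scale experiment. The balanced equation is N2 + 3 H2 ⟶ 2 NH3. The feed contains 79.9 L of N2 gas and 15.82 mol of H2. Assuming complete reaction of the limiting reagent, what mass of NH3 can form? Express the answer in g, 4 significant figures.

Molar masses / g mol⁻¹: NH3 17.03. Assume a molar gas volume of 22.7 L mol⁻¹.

119.9 g

n(N2) = 79.90 / 22.7 = 3.520 mol
n(H2) = 15.82 mol
n/ν → N2: 3.520, H2: 5.273; N2 is limiting.
n(NH3) = (2/1) × 3.520 = 7.040 mol
mass = 7.040 × 17.03 = 119.9 g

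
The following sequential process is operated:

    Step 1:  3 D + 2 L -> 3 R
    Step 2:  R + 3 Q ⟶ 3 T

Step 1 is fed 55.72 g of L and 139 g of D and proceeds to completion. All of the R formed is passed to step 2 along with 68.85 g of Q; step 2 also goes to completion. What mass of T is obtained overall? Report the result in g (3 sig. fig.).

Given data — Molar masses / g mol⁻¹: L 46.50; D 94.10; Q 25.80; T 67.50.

Step 1:
n(L) = 55.72 / 46.50 = 1.198 mol
n(D) = 139.0 / 94.10 = 1.477 mol
n/ν for L = 1.198/2 = 0.5990
n/ν for D = 1.477/3 = 0.4923
Smallest n/ν is D → limiting reagent.
n(R) produced = (3/3) × 1.477 = 1.477 mol
Step 2:
n(R) available = 1.477 mol
n(Q) = 68.85 / 25.80 = 2.669 mol
n/ν for R = 1.477/1 = 1.477
n/ν for Q = 2.669/3 = 0.8897
Smallest n/ν is Q → limiting reagent.
n(T) = (3/3) × 2.669 = 2.669 mol
mass = 2.669 × 67.50 = 180.2 g

180 g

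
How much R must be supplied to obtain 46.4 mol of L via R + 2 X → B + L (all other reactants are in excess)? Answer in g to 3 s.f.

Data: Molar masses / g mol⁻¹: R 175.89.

8160 g

n(L) = 46.40 mol
n(R) = (1/1) × 46.40 = 46.40 mol
mass = 46.40 × 175.89 = 8161 g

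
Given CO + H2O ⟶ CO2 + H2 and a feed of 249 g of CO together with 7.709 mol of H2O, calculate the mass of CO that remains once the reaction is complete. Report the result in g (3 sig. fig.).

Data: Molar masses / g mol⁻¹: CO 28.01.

n(CO) = 249.0 / 28.01 = 8.890 mol
n(H2O) = 7.709 mol
n/ν for CO = 8.890/1 = 8.890
n/ν for H2O = 7.709/1 = 7.709
Smallest n/ν is H2O → limiting reagent.
CO consumed = (1/1) × 7.709 = 7.709 mol
CO remaining = 8.890 − 7.709 = 1.181 mol
mass = 1.181 × 28.01 = 33.08 g

33.1 g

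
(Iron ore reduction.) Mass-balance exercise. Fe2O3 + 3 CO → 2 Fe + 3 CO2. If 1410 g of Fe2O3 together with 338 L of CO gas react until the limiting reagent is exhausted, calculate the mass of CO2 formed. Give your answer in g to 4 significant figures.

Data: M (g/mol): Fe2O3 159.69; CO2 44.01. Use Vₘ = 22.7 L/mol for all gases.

655.3 g

n(Fe2O3) = 1410 / 159.69 = 8.830 mol
n(CO) = 338.0 / 22.7 = 14.89 mol
n/ν for Fe2O3 = 8.830/1 = 8.830
n/ν for CO = 14.89/3 = 4.963
Smallest n/ν is CO → limiting reagent.
n(CO2) = (3/3) × 14.89 = 14.89 mol
mass = 14.89 × 44.01 = 655.3 g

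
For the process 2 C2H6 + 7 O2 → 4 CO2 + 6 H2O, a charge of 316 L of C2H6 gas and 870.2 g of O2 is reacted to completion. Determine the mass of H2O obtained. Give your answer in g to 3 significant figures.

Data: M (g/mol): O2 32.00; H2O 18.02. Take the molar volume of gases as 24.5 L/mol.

n(C2H6) = 316.0 / 24.5 = 12.90 mol
n(O2) = 870.2 / 32.00 = 27.19 mol
n/ν → C2H6: 6.450, O2: 3.884; O2 is limiting.
n(H2O) = (6/7) × 27.19 = 23.31 mol
mass = 23.31 × 18.02 = 420.0 g

420 g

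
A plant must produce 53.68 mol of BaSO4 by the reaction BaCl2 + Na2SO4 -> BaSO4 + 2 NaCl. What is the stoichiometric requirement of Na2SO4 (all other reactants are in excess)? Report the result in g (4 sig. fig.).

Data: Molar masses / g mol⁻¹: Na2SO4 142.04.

7625 g

n(BaSO4) = 53.68 mol
n(Na2SO4) = (1/1) × 53.68 = 53.68 mol
mass = 53.68 × 142.04 = 7625 g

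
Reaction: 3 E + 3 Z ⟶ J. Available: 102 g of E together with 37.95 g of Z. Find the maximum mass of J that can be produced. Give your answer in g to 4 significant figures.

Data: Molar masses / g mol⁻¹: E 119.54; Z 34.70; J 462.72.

131.6 g

n(E) = 102.0 / 119.54 = 0.8533 mol
n(Z) = 37.95 / 34.70 = 1.094 mol
n/ν → E: 0.2844, Z: 0.3647; E is limiting.
n(J) = (1/3) × 0.8533 = 0.2844 mol
mass = 0.2844 × 462.72 = 131.6 g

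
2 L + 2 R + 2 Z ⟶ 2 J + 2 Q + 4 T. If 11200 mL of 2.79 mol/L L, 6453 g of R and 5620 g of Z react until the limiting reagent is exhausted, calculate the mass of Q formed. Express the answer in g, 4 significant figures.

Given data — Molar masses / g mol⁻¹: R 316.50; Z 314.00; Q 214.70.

3843 g

n(L) = 2.79 × 11200/1000 = 31.25 mol
n(R) = 6453 / 316.50 = 20.39 mol
n(Z) = 5620 / 314.00 = 17.90 mol
n/ν for L = 31.25/2 = 15.63
n/ν for R = 20.39/2 = 10.20
n/ν for Z = 17.90/2 = 8.950
Smallest n/ν is Z → limiting reagent.
n(Q) = (2/2) × 17.90 = 17.90 mol
mass = 17.90 × 214.70 = 3843 g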